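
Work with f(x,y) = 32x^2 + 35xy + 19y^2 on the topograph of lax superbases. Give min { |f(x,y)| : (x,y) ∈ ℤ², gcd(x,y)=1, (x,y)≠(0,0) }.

translate: b→-29 (≡35 mod 64), so (32,35,19)→(32,-29,16)
flip: (32,-29,16)→(16,29,32)
translate: b→-3 (≡29 mod 32), so (16,29,32)→(16,-3,19)
reduced (well bottom): (16,-3,19) with a≤c, −a<b≤a
well minimum = a = 16

16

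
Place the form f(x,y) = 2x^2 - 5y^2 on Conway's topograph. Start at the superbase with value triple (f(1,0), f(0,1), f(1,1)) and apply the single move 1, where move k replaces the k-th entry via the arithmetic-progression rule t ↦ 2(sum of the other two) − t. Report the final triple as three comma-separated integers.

start (2,-5,-3) = (f(1,0),f(0,1),f(1,1))
replace slot 1: 2·((-5)+(-3)) − 2 = -18 → (-18,-5,-3)

-18,-5,-3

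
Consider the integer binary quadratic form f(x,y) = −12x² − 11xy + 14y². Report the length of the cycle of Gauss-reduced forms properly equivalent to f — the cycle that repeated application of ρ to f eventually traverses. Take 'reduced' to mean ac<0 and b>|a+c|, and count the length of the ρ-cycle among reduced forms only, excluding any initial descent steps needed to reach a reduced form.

D = 793, ⌊√D⌋ = 28
descent: ρ → (14,11,-12)  [lands on river]
river: ρ → (-12,13,13)
river: ρ → (13,13,-12)
river: ρ → (-12,11,14)
river: ρ → (14,17,-9)
river: ρ → (-9,19,12)
river: ρ → (12,5,-16)
river: ρ → (-16,27,1)
river: ρ → (1,27,-16)
river: ρ → (-16,5,12)
river: ρ → (12,19,-9)
river: ρ → (-9,17,14)
ρ-cycle length = 12 (tail of 1 descent step not counted)

12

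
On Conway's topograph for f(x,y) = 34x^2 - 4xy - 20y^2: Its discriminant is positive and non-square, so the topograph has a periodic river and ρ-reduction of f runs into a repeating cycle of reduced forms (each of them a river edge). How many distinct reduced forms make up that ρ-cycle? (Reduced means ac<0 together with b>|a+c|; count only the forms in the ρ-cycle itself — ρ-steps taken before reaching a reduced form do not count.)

D = 2736, ⌊√D⌋ = 52
descent: ρ → (-20,44,10)  [lands on river]
river: ρ → (10,36,-36)
river: ρ → (-36,36,10)
river: ρ → (10,44,-20)
river: ρ → (-20,36,18)
river: ρ → (18,36,-20)
ρ-cycle length = 6 (tail of 1 descent step not counted)

6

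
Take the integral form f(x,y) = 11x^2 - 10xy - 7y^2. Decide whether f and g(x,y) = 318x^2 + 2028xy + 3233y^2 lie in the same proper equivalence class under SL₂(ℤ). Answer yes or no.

D₁ = 408, D₂ = 408
river cycle of f (length 6): (-7, 10, 11), (11, 12, -6), (-6, 12, 11), (11, 10, -7), (-7, 18, 3), (3, 18, -7)
river cycle of g (length 6): (11, 12, -6), (-6, 12, 11), (11, 10, -7), (-7, 18, 3), (3, 18, -7), (-7, 10, 11)
cycles coincide ⇒ equivalent

yes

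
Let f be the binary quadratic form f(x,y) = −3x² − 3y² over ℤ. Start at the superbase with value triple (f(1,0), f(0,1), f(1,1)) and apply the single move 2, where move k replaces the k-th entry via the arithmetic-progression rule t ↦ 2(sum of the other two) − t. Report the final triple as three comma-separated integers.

start (-3,-3,-6) = (f(1,0),f(0,1),f(1,1))
replace slot 2: 2·((-3)+(-6)) − (-3) = -15 → (-3,-15,-6)

-3,-15,-6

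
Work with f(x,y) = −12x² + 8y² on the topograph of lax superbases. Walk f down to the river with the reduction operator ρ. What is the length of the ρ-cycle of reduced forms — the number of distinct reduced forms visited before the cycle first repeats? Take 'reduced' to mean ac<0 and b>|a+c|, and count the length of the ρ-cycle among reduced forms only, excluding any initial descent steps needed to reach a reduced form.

D = 384, ⌊√D⌋ = 19
descent: ρ → (8,16,-4)  [lands on river]
river: ρ → (-4,16,8)
ρ-cycle length = 2 (tail of 1 descent step not counted)

2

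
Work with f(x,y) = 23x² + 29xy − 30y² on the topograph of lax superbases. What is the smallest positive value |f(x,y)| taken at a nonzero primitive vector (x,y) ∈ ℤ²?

river: ρ → (-30,31,22)
river: ρ → (22,57,-4)
river: ρ → (-4,55,36)
river: ρ → (36,17,-23)
river: ρ → (-23,29,30)
river: ρ → (30,31,-22)
river: ρ → (-22,57,4)
river: ρ → (4,55,-36)
river: ρ → (-36,17,23)
river: ρ → (23,29,-30)
closes: descent 0, river 10
min |a| on river = 4

4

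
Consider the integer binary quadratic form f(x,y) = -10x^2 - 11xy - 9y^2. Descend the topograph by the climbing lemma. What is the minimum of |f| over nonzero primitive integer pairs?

translate: b→-9 (≡11 mod 20), so (10,11,9)→(10,-9,8)
flip: (10,-9,8)→(8,9,10)
translate: b→-7 (≡9 mod 16), so (8,9,10)→(8,-7,9)
reduced (well bottom): (8,-7,9) with a≤c, −a<b≤a
well minimum |f| = |-8| = 8 (negative-definite)

8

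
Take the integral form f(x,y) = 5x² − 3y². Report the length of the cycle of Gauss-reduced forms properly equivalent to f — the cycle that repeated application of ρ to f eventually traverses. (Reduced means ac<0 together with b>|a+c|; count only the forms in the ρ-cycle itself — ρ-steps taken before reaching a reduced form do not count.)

D = 60, ⌊√D⌋ = 7
descent: ρ → (-3,6,2)  [lands on river]
river: ρ → (2,6,-3)
ρ-cycle length = 2 (tail of 1 descent step not counted)

2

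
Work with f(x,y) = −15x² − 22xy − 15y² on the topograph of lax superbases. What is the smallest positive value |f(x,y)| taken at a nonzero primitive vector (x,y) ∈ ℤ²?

translate: b→-8 (≡22 mod 30), so (15,22,15)→(15,-8,8)
flip: (15,-8,8)→(8,8,15)
reduced (well bottom): (8,8,15) with a≤c, −a<b≤a
well minimum |f| = |-8| = 8 (negative-definite)

8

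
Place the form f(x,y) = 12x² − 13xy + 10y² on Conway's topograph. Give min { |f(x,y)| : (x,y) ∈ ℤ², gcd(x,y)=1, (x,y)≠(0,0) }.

translate: b→11 (≡-13 mod 24), so (12,-13,10)→(12,11,9)
flip: (12,11,9)→(9,-11,12)
translate: b→7 (≡-11 mod 18), so (9,-11,12)→(9,7,10)
reduced (well bottom): (9,7,10) with a≤c, −a<b≤a
well minimum = a = 9

9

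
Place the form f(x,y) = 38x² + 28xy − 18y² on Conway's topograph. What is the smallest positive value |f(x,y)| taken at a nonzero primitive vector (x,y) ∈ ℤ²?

river: ρ → (-18,44,22)
river: ρ → (22,44,-18)
river: ρ → (-18,28,38)
river: ρ → (38,48,-8)
river: ρ → (-8,48,38)
river: ρ → (38,28,-18)
closes: descent 0, river 6
min |a| on river = 8

8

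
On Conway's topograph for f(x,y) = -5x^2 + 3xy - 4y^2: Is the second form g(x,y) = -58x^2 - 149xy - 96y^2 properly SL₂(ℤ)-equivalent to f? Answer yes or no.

D₁ = -71, D₂ = -71
f is negative-definite; reduce −f:
−f: flip: (5,-3,4)→(4,3,5)
−f: reduced (well bottom): (4,3,5) with a≤c, −a<b≤a
flip sign back: reduced form of f is (-4,-3,-5)
g is negative-definite; reduce −g:
−g: translate: b→33 (≡149 mod 116), so (58,149,96)→(58,33,5)
−g: flip: (58,33,5)→(5,-33,58)
−g: translate: b→-3 (≡-33 mod 10), so (5,-33,58)→(5,-3,4)
−g: flip: (5,-3,4)→(4,3,5)
−g: reduced (well bottom): (4,3,5) with a≤c, −a<b≤a
flip sign back: reduced form of g is (-4,-3,-5)
reduced forms (-4, -3, -5) vs (-4, -3, -5) ⇒ equivalent

yes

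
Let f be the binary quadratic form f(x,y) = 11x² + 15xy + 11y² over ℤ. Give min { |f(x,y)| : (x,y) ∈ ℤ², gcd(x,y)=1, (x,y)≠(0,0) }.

translate: b→-7 (≡15 mod 22), so (11,15,11)→(11,-7,7)
flip: (11,-7,7)→(7,7,11)
reduced (well bottom): (7,7,11) with a≤c, −a<b≤a
well minimum = a = 7

7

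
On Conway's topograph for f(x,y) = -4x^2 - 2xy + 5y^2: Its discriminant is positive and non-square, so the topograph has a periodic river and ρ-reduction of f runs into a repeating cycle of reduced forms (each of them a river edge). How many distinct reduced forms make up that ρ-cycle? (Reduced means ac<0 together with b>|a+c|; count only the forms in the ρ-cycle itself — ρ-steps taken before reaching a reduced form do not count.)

D = 84, ⌊√D⌋ = 9
descent: ρ → (5,2,-4)  [lands on river]
river: ρ → (-4,6,3)
river: ρ → (3,6,-4)
river: ρ → (-4,2,5)
river: ρ → (5,8,-1)
river: ρ → (-1,8,5)
ρ-cycle length = 6 (tail of 1 descent step not counted)

6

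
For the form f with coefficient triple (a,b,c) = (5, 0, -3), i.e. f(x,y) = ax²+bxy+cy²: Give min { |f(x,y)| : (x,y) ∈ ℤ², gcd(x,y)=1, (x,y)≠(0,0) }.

descent: ρ → (-3,6,2)  [lands on river]
river: ρ → (2,6,-3)
closes: descent 1, river 2
min |a| on river = 2

2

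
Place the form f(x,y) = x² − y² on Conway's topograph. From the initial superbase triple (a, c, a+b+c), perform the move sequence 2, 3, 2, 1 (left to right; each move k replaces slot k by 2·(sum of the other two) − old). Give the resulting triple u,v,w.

start (1,-1,0) = (f(1,0),f(0,1),f(1,1))
replace slot 2: 2·(1+0) − (-1) = 3 → (1,3,0)
replace slot 3: 2·(1+3) − 0 = 8 → (1,3,8)
replace slot 2: 2·(1+8) − 3 = 15 → (1,15,8)
replace slot 1: 2·(15+8) − 1 = 45 → (45,15,8)

45,15,8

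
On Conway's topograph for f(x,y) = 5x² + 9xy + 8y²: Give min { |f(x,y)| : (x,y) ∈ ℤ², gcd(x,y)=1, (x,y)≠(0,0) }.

translate: b→-1 (≡9 mod 10), so (5,9,8)→(5,-1,4)
flip: (5,-1,4)→(4,1,5)
reduced (well bottom): (4,1,5) with a≤c, −a<b≤a
well minimum = a = 4

4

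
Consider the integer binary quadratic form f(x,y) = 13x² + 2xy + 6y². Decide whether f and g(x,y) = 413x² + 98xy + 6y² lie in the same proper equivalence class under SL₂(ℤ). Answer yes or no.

D₁ = -308, D₂ = -308
f: flip: (13,2,6)→(6,-2,13)
f: reduced (well bottom): (6,-2,13) with a≤c, −a<b≤a
g: flip: (413,98,6)→(6,-98,413)
g: translate: b→-2 (≡-98 mod 12), so (6,-98,413)→(6,-2,13)
g: reduced (well bottom): (6,-2,13) with a≤c, −a<b≤a
reduced forms (6, -2, 13) vs (6, -2, 13) ⇒ equivalent

yes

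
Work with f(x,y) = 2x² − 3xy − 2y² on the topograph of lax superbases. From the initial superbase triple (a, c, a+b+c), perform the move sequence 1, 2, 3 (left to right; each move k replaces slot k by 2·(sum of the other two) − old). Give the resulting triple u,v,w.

start (2,-2,-3) = (f(1,0),f(0,1),f(1,1))
replace slot 1: 2·((-2)+(-3)) − 2 = -12 → (-12,-2,-3)
replace slot 2: 2·((-12)+(-3)) − (-2) = -28 → (-12,-28,-3)
replace slot 3: 2·((-12)+(-28)) − (-3) = -77 → (-12,-28,-77)

-12,-28,-77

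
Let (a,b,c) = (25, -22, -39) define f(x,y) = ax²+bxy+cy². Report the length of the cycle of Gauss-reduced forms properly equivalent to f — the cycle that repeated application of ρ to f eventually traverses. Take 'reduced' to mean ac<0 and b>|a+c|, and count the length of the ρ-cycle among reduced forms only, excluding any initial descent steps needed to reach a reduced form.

D = 4384, ⌊√D⌋ = 66
descent: ρ → (-39,22,25)  [lands on river]
river: ρ → (25,28,-36)
river: ρ → (-36,44,17)
river: ρ → (17,58,-15)
river: ρ → (-15,62,9)
river: ρ → (9,64,-8)
river: ρ → (-8,64,9)
river: ρ → (9,62,-15)
river: ρ → (-15,58,17)
river: ρ → (17,44,-36)
river: ρ → (-36,28,25)
river: ρ → (25,22,-39)
river: ρ → (-39,56,8)
river: ρ → (8,56,-39)
ρ-cycle length = 14 (tail of 1 descent step not counted)

14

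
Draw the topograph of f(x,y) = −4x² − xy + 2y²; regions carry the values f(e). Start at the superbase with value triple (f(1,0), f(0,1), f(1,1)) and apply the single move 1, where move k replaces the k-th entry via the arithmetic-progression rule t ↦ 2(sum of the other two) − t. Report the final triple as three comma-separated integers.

start (-4,2,-3) = (f(1,0),f(0,1),f(1,1))
replace slot 1: 2·(2+(-3)) − (-4) = 2 → (2,2,-3)

2,2,-3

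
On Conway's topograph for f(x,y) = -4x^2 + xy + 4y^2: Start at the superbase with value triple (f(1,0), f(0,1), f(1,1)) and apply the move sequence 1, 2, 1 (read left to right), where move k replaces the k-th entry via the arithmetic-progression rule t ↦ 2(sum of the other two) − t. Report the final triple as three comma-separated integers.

start (-4,4,1) = (f(1,0),f(0,1),f(1,1))
replace slot 1: 2·(4+1) − (-4) = 14 → (14,4,1)
replace slot 2: 2·(14+1) − 4 = 26 → (14,26,1)
replace slot 1: 2·(26+1) − 14 = 40 → (40,26,1)

40,26,1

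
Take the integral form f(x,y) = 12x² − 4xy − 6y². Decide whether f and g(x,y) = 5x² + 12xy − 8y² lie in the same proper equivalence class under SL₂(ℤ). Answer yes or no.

D₁ = 304, D₂ = 304
river cycle of f (length 6): (-6, 16, 2), (2, 16, -6), (-6, 8, 10), (10, 12, -4), (-4, 12, 10), (10, 8, -6)
river cycle of g (length 12): (-8, 4, 9), (9, 14, -3), (-3, 16, 4), (4, 16, -3), (-3, 14, 9), (9, 4, -8), (-8, 12, 5), (5, 8, -12), (-12, 16, 1), (1, 16, -12), … (2 more)
cycles differ ⇒ inequivalent

no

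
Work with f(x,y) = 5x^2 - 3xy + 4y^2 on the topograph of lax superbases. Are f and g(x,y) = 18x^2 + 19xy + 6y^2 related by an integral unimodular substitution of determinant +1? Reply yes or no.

D₁ = -71, D₂ = -71
f: flip: (5,-3,4)→(4,3,5)
f: reduced (well bottom): (4,3,5) with a≤c, −a<b≤a
g: translate: b→-17 (≡19 mod 36), so (18,19,6)→(18,-17,5)
g: flip: (18,-17,5)→(5,17,18)
g: translate: b→-3 (≡17 mod 10), so (5,17,18)→(5,-3,4)
g: flip: (5,-3,4)→(4,3,5)
g: reduced (well bottom): (4,3,5) with a≤c, −a<b≤a
reduced forms (4, 3, 5) vs (4, 3, 5) ⇒ equivalent

yes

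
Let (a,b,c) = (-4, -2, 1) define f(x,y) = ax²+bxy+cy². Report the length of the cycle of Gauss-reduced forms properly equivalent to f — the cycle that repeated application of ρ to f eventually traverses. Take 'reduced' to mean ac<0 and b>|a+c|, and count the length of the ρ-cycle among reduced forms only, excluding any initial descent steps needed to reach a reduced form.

D = 20, ⌊√D⌋ = 4
descent: ρ → (1,4,-1)  [lands on river]
river: ρ → (-1,4,1)
ρ-cycle length = 2 (tail of 1 descent step not counted)

2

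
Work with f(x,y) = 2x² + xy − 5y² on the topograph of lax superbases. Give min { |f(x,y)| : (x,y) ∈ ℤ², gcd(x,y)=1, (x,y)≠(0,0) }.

descent: ρ → (-5,-1,2)
descent: ρ → (2,5,-2)  [lands on river]
river: ρ → (-2,3,4)
river: ρ → (4,5,-1)
river: ρ → (-1,5,4)
river: ρ → (4,3,-2)
river: ρ → (-2,5,2)
river: ρ → (2,3,-4)
river: ρ → (-4,5,1)
river: ρ → (1,5,-4)
river: ρ → (-4,3,2)
closes: descent 2, river 10
min |a| on river = 1

1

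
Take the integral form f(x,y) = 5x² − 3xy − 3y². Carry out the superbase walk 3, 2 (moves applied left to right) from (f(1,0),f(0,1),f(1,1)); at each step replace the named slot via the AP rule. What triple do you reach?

start (5,-3,-1) = (f(1,0),f(0,1),f(1,1))
replace slot 3: 2·(5+(-3)) − (-1) = 5 → (5,-3,5)
replace slot 2: 2·(5+5) − (-3) = 23 → (5,23,5)

5,23,5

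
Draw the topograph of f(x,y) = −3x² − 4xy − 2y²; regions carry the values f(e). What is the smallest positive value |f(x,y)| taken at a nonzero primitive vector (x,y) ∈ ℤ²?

translate: b→-2 (≡4 mod 6), so (3,4,2)→(3,-2,1)
flip: (3,-2,1)→(1,2,3)
translate: b→0 (≡2 mod 2), so (1,2,3)→(1,0,2)
reduced (well bottom): (1,0,2) with a≤c, −a<b≤a
well minimum |f| = |-1| = 1 (negative-definite)

1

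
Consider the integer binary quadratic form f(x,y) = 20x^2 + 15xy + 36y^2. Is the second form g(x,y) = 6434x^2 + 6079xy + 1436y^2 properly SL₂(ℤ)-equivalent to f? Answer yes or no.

D₁ = -2655, D₂ = -2655
f: reduced (well bottom): (20,15,36) with a≤c, −a<b≤a
g: flip: (6434,6079,1436)→(1436,-6079,6434)
g: translate: b→-335 (≡-6079 mod 2872), so (1436,-6079,6434)→(1436,-335,20)
g: flip: (1436,-335,20)→(20,335,1436)
g: translate: b→15 (≡335 mod 40), so (20,335,1436)→(20,15,36)
g: reduced (well bottom): (20,15,36) with a≤c, −a<b≤a
reduced forms (20, 15, 36) vs (20, 15, 36) ⇒ equivalent

yes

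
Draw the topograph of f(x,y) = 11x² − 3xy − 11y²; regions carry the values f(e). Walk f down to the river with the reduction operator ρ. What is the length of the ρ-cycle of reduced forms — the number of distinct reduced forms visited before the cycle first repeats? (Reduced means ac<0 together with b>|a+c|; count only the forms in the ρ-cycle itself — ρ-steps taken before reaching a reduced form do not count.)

D = 493, ⌊√D⌋ = 22
descent: ρ → (-11,3,11)  [lands on river]
river: ρ → (11,19,-3)
river: ρ → (-3,17,17)
river: ρ → (17,17,-3)
river: ρ → (-3,19,11)
river: ρ → (11,3,-11)
river: ρ → (-11,19,3)
river: ρ → (3,17,-17)
river: ρ → (-17,17,3)
river: ρ → (3,19,-11)
ρ-cycle length = 10 (tail of 1 descent step not counted)

10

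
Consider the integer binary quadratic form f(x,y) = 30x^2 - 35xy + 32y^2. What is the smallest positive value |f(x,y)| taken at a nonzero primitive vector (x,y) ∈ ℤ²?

translate: b→25 (≡-35 mod 60), so (30,-35,32)→(30,25,27)
flip: (30,25,27)→(27,-25,30)
reduced (well bottom): (27,-25,30) with a≤c, −a<b≤a
well minimum = a = 27

27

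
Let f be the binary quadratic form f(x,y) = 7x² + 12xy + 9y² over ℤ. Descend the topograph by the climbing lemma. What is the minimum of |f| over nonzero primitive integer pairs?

translate: b→-2 (≡12 mod 14), so (7,12,9)→(7,-2,4)
flip: (7,-2,4)→(4,2,7)
reduced (well bottom): (4,2,7) with a≤c, −a<b≤a
well minimum = a = 4

4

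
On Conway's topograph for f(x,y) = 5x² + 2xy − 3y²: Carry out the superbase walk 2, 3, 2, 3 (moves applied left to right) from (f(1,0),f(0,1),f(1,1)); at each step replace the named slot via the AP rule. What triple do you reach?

start (5,-3,4) = (f(1,0),f(0,1),f(1,1))
replace slot 2: 2·(5+4) − (-3) = 21 → (5,21,4)
replace slot 3: 2·(5+21) − 4 = 48 → (5,21,48)
replace slot 2: 2·(5+48) − 21 = 85 → (5,85,48)
replace slot 3: 2·(5+85) − 48 = 132 → (5,85,132)

5,85,132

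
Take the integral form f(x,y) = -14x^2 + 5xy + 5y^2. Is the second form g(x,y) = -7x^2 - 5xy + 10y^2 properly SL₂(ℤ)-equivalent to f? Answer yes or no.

D₁ = 305, D₂ = 305
river cycle of f (length 4): (5, 15, -4), (-4, 17, 1), (1, 17, -4), (-4, 15, 5)
river cycle of g (length 8): (10, 5, -7), (-7, 9, 8), (8, 7, -8), (-8, 9, 7), (7, 5, -10), (-10, 15, 2), (2, 17, -2), (-2, 15, 10)
cycles differ ⇒ inequivalent

no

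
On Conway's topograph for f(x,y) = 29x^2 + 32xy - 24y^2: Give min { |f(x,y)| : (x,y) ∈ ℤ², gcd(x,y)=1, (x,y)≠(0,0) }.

river: ρ → (-24,16,37)
river: ρ → (37,58,-3)
river: ρ → (-3,56,56)
river: ρ → (56,56,-3)
river: ρ → (-3,58,37)
river: ρ → (37,16,-24)
river: ρ → (-24,32,29)
river: ρ → (29,26,-27)
river: ρ → (-27,28,28)
river: ρ → (28,28,-27)
river: ρ → (-27,26,29)
river: ρ → (29,32,-24)
closes: descent 0, river 12
min |a| on river = 3

3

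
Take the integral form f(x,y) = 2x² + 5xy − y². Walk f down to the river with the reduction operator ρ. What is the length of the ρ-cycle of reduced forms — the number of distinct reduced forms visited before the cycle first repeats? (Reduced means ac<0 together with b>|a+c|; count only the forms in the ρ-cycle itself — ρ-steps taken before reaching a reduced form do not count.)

D = 33, ⌊√D⌋ = 5
river: ρ → (-1,5,2)
river: ρ → (2,3,-3)
river: ρ → (-3,3,2)
river: ρ → (2,5,-1)
ρ-cycle length = 4 (tail of 0 descent steps not counted)

4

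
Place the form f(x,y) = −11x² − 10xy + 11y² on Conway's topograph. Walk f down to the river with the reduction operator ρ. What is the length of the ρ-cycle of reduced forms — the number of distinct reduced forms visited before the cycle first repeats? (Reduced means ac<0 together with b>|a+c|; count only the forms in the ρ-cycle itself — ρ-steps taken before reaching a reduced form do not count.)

D = 584, ⌊√D⌋ = 24
descent: ρ → (11,10,-11)  [lands on river]
river: ρ → (-11,12,10)
river: ρ → (10,8,-13)
river: ρ → (-13,18,5)
river: ρ → (5,22,-5)
river: ρ → (-5,18,13)
river: ρ → (13,8,-10)
river: ρ → (-10,12,11)
ρ-cycle length = 8 (tail of 1 descent step not counted)

8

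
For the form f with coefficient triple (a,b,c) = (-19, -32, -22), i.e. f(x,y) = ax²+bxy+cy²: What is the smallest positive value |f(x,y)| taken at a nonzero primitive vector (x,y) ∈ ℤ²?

translate: b→-6 (≡32 mod 38), so (19,32,22)→(19,-6,9)
flip: (19,-6,9)→(9,6,19)
reduced (well bottom): (9,6,19) with a≤c, −a<b≤a
well minimum |f| = |-9| = 9 (negative-definite)

9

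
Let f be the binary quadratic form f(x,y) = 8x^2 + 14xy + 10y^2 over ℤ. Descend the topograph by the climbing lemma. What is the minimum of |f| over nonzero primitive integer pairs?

translate: b→-2 (≡14 mod 16), so (8,14,10)→(8,-2,4)
flip: (8,-2,4)→(4,2,8)
reduced (well bottom): (4,2,8) with a≤c, −a<b≤a
well minimum = a = 4

4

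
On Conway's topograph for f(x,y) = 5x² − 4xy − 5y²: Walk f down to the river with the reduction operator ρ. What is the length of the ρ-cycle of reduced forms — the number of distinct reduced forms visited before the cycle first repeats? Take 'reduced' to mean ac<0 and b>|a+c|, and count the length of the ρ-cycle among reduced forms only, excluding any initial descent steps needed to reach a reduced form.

D = 116, ⌊√D⌋ = 10
descent: ρ → (-5,4,5)  [lands on river]
river: ρ → (5,6,-4)
river: ρ → (-4,10,1)
river: ρ → (1,10,-4)
river: ρ → (-4,6,5)
river: ρ → (5,4,-5)
river: ρ → (-5,6,4)
river: ρ → (4,10,-1)
river: ρ → (-1,10,4)
river: ρ → (4,6,-5)
ρ-cycle length = 10 (tail of 1 descent step not counted)

10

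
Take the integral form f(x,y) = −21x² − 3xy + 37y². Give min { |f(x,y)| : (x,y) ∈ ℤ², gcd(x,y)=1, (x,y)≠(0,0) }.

descent: ρ → (37,3,-21)
descent: ρ → (-21,39,19)  [lands on river]
river: ρ → (19,37,-23)
river: ρ → (-23,55,1)
river: ρ → (1,55,-23)
river: ρ → (-23,37,19)
river: ρ → (19,39,-21)
river: ρ → (-21,45,13)
river: ρ → (13,33,-39)
river: ρ → (-39,45,7)
river: ρ → (7,53,-11)
river: ρ → (-11,35,43)
river: ρ → (43,51,-3)
river: ρ → (-3,51,43)
river: ρ → (43,35,-11)
river: ρ → (-11,53,7)
river: ρ → (7,45,-39)
river: ρ → (-39,33,13)
river: ρ → (13,45,-21)
closes: descent 2, river 18
min |a| on river = 1

1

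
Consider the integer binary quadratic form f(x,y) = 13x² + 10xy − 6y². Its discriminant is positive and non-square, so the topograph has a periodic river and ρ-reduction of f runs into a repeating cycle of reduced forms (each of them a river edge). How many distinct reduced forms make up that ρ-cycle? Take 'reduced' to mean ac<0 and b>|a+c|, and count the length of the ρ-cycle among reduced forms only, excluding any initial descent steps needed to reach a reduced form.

D = 412, ⌊√D⌋ = 20
river: ρ → (-6,14,9)
river: ρ → (9,4,-11)
river: ρ → (-11,18,2)
river: ρ → (2,18,-11)
river: ρ → (-11,4,9)
river: ρ → (9,14,-6)
river: ρ → (-6,10,13)
river: ρ → (13,16,-3)
river: ρ → (-3,20,1)
river: ρ → (1,20,-3)
river: ρ → (-3,16,13)
river: ρ → (13,10,-6)
ρ-cycle length = 12 (tail of 0 descent steps not counted)

12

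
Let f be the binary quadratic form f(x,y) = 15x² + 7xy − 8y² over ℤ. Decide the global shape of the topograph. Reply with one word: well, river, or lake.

D = b²−4ac = 7² − 4·15·(-8) = 529
D = 23² is a perfect square ⇒ form factors over ℤ ⇒ lakes

lake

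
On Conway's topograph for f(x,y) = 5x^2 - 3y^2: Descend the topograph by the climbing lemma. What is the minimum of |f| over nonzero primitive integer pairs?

descent: ρ → (-3,6,2)  [lands on river]
river: ρ → (2,6,-3)
closes: descent 1, river 2
min |a| on river = 2

2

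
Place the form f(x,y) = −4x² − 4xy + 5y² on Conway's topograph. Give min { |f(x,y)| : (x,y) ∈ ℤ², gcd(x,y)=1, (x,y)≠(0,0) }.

descent: ρ → (5,4,-4)  [lands on river]
river: ρ → (-4,4,5)
river: ρ → (5,6,-3)
river: ρ → (-3,6,5)
closes: descent 1, river 4
min |a| on river = 3

3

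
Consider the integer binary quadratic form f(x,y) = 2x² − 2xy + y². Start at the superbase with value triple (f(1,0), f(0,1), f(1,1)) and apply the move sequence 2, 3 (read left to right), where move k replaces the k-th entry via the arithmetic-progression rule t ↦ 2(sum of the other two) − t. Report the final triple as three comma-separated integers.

start (2,1,1) = (f(1,0),f(0,1),f(1,1))
replace slot 2: 2·(2+1) − 1 = 5 → (2,5,1)
replace slot 3: 2·(2+5) − 1 = 13 → (2,5,13)

2,5,13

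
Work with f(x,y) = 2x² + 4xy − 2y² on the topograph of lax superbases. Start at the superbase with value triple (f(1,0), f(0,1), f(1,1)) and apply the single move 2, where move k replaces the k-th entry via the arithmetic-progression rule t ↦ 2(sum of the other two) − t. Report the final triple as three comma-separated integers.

start (2,-2,4) = (f(1,0),f(0,1),f(1,1))
replace slot 2: 2·(2+4) − (-2) = 14 → (2,14,4)

2,14,4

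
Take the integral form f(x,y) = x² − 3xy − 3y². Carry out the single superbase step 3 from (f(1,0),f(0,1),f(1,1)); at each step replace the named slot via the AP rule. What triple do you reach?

start (1,-3,-5) = (f(1,0),f(0,1),f(1,1))
replace slot 3: 2·(1+(-3)) − (-5) = 1 → (1,-3,1)

1,-3,1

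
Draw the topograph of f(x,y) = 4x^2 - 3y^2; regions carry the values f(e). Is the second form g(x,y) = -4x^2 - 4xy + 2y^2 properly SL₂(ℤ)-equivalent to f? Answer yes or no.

D₁ = 48, D₂ = 48
river cycle of f (length 2): (-3, 6, 1), (1, 6, -3)
river cycle of g (length 2): (2, 4, -4), (-4, 4, 2)
cycles differ ⇒ inequivalent

no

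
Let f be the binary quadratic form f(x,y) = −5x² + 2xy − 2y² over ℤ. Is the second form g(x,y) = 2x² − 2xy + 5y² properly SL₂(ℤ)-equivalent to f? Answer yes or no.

D₁ = -36, D₂ = -36
f is negative-definite; reduce −f:
−f: flip: (5,-2,2)→(2,2,5)
−f: reduced (well bottom): (2,2,5) with a≤c, −a<b≤a
flip sign back: reduced form of f is (-2,-2,-5)
g: translate: b→2 (≡-2 mod 4), so (2,-2,5)→(2,2,5)
g: reduced (well bottom): (2,2,5) with a≤c, −a<b≤a
reduced forms (-2, -2, -5) vs (2, 2, 5) ⇒ inequivalent

no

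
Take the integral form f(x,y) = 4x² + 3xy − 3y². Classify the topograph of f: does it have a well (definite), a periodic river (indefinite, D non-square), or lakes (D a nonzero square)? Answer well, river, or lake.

D = b²−4ac = 3² − 4·4·(-3) = 57
D > 0 non-square ⇒ indefinite ⇒ periodic river

river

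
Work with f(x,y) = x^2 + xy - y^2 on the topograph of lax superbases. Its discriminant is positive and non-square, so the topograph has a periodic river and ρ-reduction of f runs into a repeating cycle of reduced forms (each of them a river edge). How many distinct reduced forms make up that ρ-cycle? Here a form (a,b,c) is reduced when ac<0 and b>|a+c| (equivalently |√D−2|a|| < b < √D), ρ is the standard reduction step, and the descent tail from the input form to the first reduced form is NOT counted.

D = 5, ⌊√D⌋ = 2
river: ρ → (-1,1,1)
river: ρ → (1,1,-1)
ρ-cycle length = 2 (tail of 0 descent steps not counted)

2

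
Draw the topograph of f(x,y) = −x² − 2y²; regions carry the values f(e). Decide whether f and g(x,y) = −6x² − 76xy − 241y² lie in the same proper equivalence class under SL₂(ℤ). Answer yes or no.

D₁ = -8, D₂ = -8
f is negative-definite; reduce −f:
−f: reduced (well bottom): (1,0,2) with a≤c, −a<b≤a
flip sign back: reduced form of f is (-1,0,-2)
g is negative-definite; reduce −g:
−g: translate: b→4 (≡76 mod 12), so (6,76,241)→(6,4,1)
−g: flip: (6,4,1)→(1,-4,6)
−g: translate: b→0 (≡-4 mod 2), so (1,-4,6)→(1,0,2)
−g: reduced (well bottom): (1,0,2) with a≤c, −a<b≤a
flip sign back: reduced form of g is (-1,0,-2)
reduced forms (-1, 0, -2) vs (-1, 0, -2) ⇒ equivalent

yes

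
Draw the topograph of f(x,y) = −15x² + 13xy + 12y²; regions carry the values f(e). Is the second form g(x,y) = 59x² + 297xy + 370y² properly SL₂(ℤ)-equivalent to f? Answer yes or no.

D₁ = 889, D₂ = 889
river cycle of f (length 42): (12, 11, -16), (-16, 21, 7), (7, 21, -16), (-16, 11, 12), (12, 13, -15), (-15, 17, 10), (10, 23, -9), (-9, 13, 20), (20, 27, -2), (-2, 29, 6), … (32 more)
river cycle of g (length 42): (10, 17, -15), (-15, 13, 12), (12, 11, -16), (-16, 21, 7), (7, 21, -16), (-16, 11, 12), (12, 13, -15), (-15, 17, 10), (10, 23, -9), (-9, 13, 20), … (32 more)
cycles coincide ⇒ equivalent

yes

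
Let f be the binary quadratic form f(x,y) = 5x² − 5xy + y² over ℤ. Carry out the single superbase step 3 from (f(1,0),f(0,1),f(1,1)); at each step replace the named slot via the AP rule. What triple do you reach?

start (5,1,1) = (f(1,0),f(0,1),f(1,1))
replace slot 3: 2·(5+1) − 1 = 11 → (5,1,11)

5,1,11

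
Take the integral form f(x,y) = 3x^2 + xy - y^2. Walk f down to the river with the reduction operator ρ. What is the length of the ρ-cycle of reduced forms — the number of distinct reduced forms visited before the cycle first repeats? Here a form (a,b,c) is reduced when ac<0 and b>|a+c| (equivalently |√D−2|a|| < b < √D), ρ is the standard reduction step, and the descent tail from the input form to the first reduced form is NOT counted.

D = 13, ⌊√D⌋ = 3
descent: ρ → (-1,3,1)  [lands on river]
river: ρ → (1,3,-1)
ρ-cycle length = 2 (tail of 1 descent step not counted)

2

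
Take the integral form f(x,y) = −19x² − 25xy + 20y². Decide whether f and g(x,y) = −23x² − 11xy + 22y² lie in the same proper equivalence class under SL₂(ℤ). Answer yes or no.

D₁ = 2145, D₂ = 2145
river cycle of f (length 12): (20, 25, -19), (-19, 13, 26), (26, 39, -6), (-6, 45, 5), (5, 45, -6), (-6, 39, 26), (26, 13, -19), (-19, 25, 20), (20, 15, -24), (-24, 33, 11), … (2 more)
river cycle of g (length 10): (22, 11, -23), (-23, 35, 10), (10, 45, -3), (-3, 45, 10), (10, 35, -23), (-23, 11, 22), (22, 33, -12), (-12, 39, 13), (13, 39, -12), (-12, 33, 22)
cycles differ ⇒ inequivalent

no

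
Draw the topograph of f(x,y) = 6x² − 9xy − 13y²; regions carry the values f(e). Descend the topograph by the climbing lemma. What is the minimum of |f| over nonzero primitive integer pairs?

descent: ρ → (-13,9,6)  [lands on river]
river: ρ → (6,15,-7)
river: ρ → (-7,13,8)
river: ρ → (8,19,-1)
river: ρ → (-1,19,8)
river: ρ → (8,13,-7)
river: ρ → (-7,15,6)
river: ρ → (6,9,-13)
river: ρ → (-13,17,2)
river: ρ → (2,19,-4)
river: ρ → (-4,13,14)
river: ρ → (14,15,-3)
river: ρ → (-3,15,14)
river: ρ → (14,13,-4)
river: ρ → (-4,19,2)
river: ρ → (2,17,-13)
closes: descent 1, river 16
min |a| on river = 1

1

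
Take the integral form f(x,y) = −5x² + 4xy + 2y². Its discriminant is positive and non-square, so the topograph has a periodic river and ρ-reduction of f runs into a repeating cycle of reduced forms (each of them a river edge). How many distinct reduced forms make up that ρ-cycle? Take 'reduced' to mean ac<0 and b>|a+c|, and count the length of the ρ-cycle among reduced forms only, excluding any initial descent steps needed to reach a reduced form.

D = 56, ⌊√D⌋ = 7
river: ρ → (2,4,-5)
river: ρ → (-5,6,1)
river: ρ → (1,6,-5)
river: ρ → (-5,4,2)
ρ-cycle length = 4 (tail of 0 descent steps not counted)

4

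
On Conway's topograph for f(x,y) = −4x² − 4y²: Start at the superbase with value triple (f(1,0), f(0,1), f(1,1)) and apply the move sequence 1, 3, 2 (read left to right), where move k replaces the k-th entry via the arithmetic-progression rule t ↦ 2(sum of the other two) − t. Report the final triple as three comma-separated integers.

start (-4,-4,-8) = (f(1,0),f(0,1),f(1,1))
replace slot 1: 2·((-4)+(-8)) − (-4) = -20 → (-20,-4,-8)
replace slot 3: 2·((-20)+(-4)) − (-8) = -40 → (-20,-4,-40)
replace slot 2: 2·((-20)+(-40)) − (-4) = -116 → (-20,-116,-40)

-20,-116,-40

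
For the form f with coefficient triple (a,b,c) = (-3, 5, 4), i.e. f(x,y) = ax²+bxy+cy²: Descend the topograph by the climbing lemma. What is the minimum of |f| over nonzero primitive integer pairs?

river: ρ → (4,3,-4)
river: ρ → (-4,5,3)
river: ρ → (3,7,-2)
river: ρ → (-2,5,6)
river: ρ → (6,7,-1)
river: ρ → (-1,7,6)
river: ρ → (6,5,-2)
river: ρ → (-2,7,3)
river: ρ → (3,5,-4)
river: ρ → (-4,3,4)
river: ρ → (4,5,-3)
river: ρ → (-3,7,2)
river: ρ → (2,5,-6)
river: ρ → (-6,7,1)
river: ρ → (1,7,-6)
river: ρ → (-6,5,2)
river: ρ → (2,7,-3)
river: ρ → (-3,5,4)
closes: descent 0, river 18
min |a| on river = 1

1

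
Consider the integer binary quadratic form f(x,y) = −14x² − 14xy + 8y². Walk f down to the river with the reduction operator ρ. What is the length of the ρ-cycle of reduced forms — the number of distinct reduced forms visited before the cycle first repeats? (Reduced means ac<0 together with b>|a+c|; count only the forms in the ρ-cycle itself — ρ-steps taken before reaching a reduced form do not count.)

D = 644, ⌊√D⌋ = 25
descent: ρ → (8,14,-14)  [lands on river]
river: ρ → (-14,14,8)
river: ρ → (8,18,-10)
river: ρ → (-10,22,4)
river: ρ → (4,18,-20)
river: ρ → (-20,22,2)
river: ρ → (2,22,-20)
river: ρ → (-20,18,4)
river: ρ → (4,22,-10)
river: ρ → (-10,18,8)
ρ-cycle length = 10 (tail of 1 descent step not counted)

10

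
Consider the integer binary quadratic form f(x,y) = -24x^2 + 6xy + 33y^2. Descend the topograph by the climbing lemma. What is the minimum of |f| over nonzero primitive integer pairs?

descent: ρ → (33,-6,-24)
descent: ρ → (-24,54,3)  [lands on river]
river: ρ → (3,54,-24)
river: ρ → (-24,42,15)
river: ρ → (15,48,-15)
river: ρ → (-15,42,24)
river: ρ → (24,54,-3)
river: ρ → (-3,54,24)
river: ρ → (24,42,-15)
river: ρ → (-15,48,15)
river: ρ → (15,42,-24)
closes: descent 2, river 10
min |a| on river = 3

3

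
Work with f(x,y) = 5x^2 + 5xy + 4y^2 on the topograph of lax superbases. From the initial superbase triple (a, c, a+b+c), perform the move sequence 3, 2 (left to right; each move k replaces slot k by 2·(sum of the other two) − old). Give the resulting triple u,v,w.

start (5,4,14) = (f(1,0),f(0,1),f(1,1))
replace slot 3: 2·(5+4) − 14 = 4 → (5,4,4)
replace slot 2: 2·(5+4) − 4 = 14 → (5,14,4)

5,14,4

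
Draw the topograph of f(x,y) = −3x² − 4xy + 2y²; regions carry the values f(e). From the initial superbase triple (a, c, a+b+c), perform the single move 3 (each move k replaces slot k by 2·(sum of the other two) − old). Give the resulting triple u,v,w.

start (-3,2,-5) = (f(1,0),f(0,1),f(1,1))
replace slot 3: 2·((-3)+2) − (-5) = 3 → (-3,2,3)

-3,2,3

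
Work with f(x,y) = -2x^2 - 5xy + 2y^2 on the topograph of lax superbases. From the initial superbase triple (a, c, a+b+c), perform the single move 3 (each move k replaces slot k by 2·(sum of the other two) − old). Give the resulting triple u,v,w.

start (-2,2,-5) = (f(1,0),f(0,1),f(1,1))
replace slot 3: 2·((-2)+2) − (-5) = 5 → (-2,2,5)

-2,2,5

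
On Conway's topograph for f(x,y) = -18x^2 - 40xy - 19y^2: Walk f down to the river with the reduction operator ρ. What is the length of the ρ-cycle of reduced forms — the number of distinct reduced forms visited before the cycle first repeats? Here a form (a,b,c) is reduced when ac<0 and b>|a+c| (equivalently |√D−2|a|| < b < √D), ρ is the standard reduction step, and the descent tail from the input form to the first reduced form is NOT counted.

D = 232, ⌊√D⌋ = 15
descent: ρ → (-19,2,3)
descent: ρ → (3,10,-11)  [lands on river]
river: ρ → (-11,12,2)
river: ρ → (2,12,-11)
river: ρ → (-11,10,3)
river: ρ → (3,14,-3)
river: ρ → (-3,10,11)
river: ρ → (11,12,-2)
river: ρ → (-2,12,11)
river: ρ → (11,10,-3)
river: ρ → (-3,14,3)
ρ-cycle length = 10 (tail of 2 descent steps not counted)

10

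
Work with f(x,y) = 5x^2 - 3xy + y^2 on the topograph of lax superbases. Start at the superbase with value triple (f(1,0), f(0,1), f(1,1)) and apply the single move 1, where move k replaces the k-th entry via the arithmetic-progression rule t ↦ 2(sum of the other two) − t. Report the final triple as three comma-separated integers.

start (5,1,3) = (f(1,0),f(0,1),f(1,1))
replace slot 1: 2·(1+3) − 5 = 3 → (3,1,3)

3,1,3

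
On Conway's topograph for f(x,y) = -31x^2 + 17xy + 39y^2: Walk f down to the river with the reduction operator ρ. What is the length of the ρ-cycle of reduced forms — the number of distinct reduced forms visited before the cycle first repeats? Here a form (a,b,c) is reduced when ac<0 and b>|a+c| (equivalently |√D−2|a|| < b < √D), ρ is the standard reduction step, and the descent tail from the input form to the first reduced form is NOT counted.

D = 5125, ⌊√D⌋ = 71
river: ρ → (39,61,-9)
river: ρ → (-9,65,25)
river: ρ → (25,35,-39)
river: ρ → (-39,43,21)
river: ρ → (21,41,-41)
river: ρ → (-41,41,21)
river: ρ → (21,43,-39)
river: ρ → (-39,35,25)
river: ρ → (25,65,-9)
river: ρ → (-9,61,39)
river: ρ → (39,17,-31)
river: ρ → (-31,45,25)
river: ρ → (25,55,-21)
river: ρ → (-21,71,1)
river: ρ → (1,71,-21)
river: ρ → (-21,55,25)
river: ρ → (25,45,-31)
river: ρ → (-31,17,39)
ρ-cycle length = 18 (tail of 0 descent steps not counted)

18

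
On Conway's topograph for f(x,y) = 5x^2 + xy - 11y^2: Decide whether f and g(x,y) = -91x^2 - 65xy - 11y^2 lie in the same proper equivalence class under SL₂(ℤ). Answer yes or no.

D₁ = 221, D₂ = 221
river cycle of f (length 4): (5, 11, -5), (-5, 9, 7), (7, 5, -7), (-7, 9, 5)
river cycle of g (length 4): (5, 11, -5), (-5, 9, 7), (7, 5, -7), (-7, 9, 5)
cycles coincide ⇒ equivalent

yes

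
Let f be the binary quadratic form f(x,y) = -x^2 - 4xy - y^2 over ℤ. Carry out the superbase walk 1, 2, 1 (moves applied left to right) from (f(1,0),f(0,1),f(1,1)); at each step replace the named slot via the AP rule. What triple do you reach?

start (-1,-1,-6) = (f(1,0),f(0,1),f(1,1))
replace slot 1: 2·((-1)+(-6)) − (-1) = -13 → (-13,-1,-6)
replace slot 2: 2·((-13)+(-6)) − (-1) = -37 → (-13,-37,-6)
replace slot 1: 2·((-37)+(-6)) − (-13) = -73 → (-73,-37,-6)

-73,-37,-6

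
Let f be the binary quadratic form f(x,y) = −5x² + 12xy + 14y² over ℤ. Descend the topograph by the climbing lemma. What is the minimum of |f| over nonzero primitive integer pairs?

river: ρ → (14,16,-3)
river: ρ → (-3,20,2)
river: ρ → (2,20,-3)
river: ρ → (-3,16,14)
river: ρ → (14,12,-5)
river: ρ → (-5,18,5)
river: ρ → (5,12,-14)
river: ρ → (-14,16,3)
river: ρ → (3,20,-2)
river: ρ → (-2,20,3)
river: ρ → (3,16,-14)
river: ρ → (-14,12,5)
river: ρ → (5,18,-5)
river: ρ → (-5,12,14)
closes: descent 0, river 14
min |a| on river = 2

2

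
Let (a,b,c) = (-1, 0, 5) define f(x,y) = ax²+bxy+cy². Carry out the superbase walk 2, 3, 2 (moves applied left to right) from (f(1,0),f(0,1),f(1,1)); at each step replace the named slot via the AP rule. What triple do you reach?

start (-1,5,4) = (f(1,0),f(0,1),f(1,1))
replace slot 2: 2·((-1)+4) − 5 = 1 → (-1,1,4)
replace slot 3: 2·((-1)+1) − 4 = -4 → (-1,1,-4)
replace slot 2: 2·((-1)+(-4)) − 1 = -11 → (-1,-11,-4)

-1,-11,-4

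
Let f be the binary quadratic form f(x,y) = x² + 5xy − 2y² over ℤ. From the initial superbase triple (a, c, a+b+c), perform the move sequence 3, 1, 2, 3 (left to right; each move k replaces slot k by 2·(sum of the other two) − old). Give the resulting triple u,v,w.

start (1,-2,4) = (f(1,0),f(0,1),f(1,1))
replace slot 3: 2·(1+(-2)) − 4 = -6 → (1,-2,-6)
replace slot 1: 2·((-2)+(-6)) − 1 = -17 → (-17,-2,-6)
replace slot 2: 2·((-17)+(-6)) − (-2) = -44 → (-17,-44,-6)
replace slot 3: 2·((-17)+(-44)) − (-6) = -116 → (-17,-44,-116)

-17,-44,-116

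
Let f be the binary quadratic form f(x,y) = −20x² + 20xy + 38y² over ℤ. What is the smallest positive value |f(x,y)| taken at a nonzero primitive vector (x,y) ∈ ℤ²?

river: ρ → (38,56,-2)
river: ρ → (-2,56,38)
river: ρ → (38,20,-20)
river: ρ → (-20,20,38)
closes: descent 0, river 4
min |a| on river = 2

2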